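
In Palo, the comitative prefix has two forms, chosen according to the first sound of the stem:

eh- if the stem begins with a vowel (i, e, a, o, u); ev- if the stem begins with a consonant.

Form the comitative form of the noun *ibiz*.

Since the first sound of *ibiz* is /i/ (a vowel), it takes eh-, giving *ehibiz*.

ehibiz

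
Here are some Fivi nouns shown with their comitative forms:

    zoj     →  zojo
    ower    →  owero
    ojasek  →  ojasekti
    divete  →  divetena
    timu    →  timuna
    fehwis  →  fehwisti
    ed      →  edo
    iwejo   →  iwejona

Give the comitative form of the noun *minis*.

ministi

Looking at the final sound of each stem: -ti when the stem ends in a voiceless consonant (*ojasek*, *fehwis*); -o when the stem ends in a voiced consonant (*zoj*, *ower*, *ed*); -na when the stem ends in a vowel (*divete*, *timu*, *iwejo*).
The final sound of *minis* is /s/, which is a voiceless consonant, so the suffix is -ti, giving *ministi*.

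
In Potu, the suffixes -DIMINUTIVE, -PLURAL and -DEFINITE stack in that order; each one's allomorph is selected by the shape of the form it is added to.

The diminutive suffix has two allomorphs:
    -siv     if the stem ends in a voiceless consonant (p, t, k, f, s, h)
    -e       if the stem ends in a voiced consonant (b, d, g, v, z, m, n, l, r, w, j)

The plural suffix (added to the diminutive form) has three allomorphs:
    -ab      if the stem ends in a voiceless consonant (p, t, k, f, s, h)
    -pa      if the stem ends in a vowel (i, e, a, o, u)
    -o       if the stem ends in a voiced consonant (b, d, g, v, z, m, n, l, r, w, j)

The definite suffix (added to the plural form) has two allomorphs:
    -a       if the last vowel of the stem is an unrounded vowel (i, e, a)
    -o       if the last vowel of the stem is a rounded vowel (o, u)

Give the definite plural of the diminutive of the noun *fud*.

fudepaa

*fud* — final consonant /d/ (voiced) → -e → *fude*.
The diminutive form *fude* — final sound /e/ (a vowel) → -pa → *fudepa*.
Since the last vowel of the plural form *fudepa* is /a/ (an unrounded vowel), it takes -a, giving *fudepaa*.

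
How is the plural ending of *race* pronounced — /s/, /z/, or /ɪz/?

/ɪz/

The stem *race* ends in a sibilant (/s, z, ʃ, ʒ, tʃ, dʒ/).
The plural suffix surfaces as /ɪz/ after sibilants, /s/ after other voiceless consonants, and /z/ after other voiced sounds.
So the plural -s on *race* is pronounced /ɪz/.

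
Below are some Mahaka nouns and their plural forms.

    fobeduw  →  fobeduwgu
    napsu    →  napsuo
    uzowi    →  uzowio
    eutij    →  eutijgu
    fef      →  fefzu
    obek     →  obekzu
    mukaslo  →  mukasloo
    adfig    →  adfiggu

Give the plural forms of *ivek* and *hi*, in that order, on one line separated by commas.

The pattern is voicing of the final sound: -zu when the stem ends in a voiceless consonant (*fef*, *obek*); -gu when the stem ends in a voiced consonant (*fobeduw*, *eutij*, *adfig*); -o when the stem ends in a vowel (*napsu*, *uzowi*, *mukaslo*).
Since the final sound of *ivek* is /k/ (a voiceless consonant), it takes -zu, giving *ivekzu*.
*hi*: final sound = /i/, a vowel → -o → *hio*.

ivekzu, hio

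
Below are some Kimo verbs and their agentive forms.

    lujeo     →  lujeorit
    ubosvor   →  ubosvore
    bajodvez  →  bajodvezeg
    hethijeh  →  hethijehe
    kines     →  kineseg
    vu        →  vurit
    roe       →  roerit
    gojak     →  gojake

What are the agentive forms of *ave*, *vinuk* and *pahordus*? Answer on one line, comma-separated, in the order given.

The suffix is conditioned by the final sound: -eg when the stem ends in a sibilant (*bajodvez*, *kines*); -e when the stem ends in a non-sibilant consonant (*ubosvor*, *hethijeh*, *gojak*); -rit when the stem ends in a vowel (*lujeo*, *vu*, *roe*).
Since the final sound of *ave* is /e/ (a vowel), it takes -rit, giving *averit*.
*vinuk* — final sound /k/ (a non-sibilant consonant) → -e → *vinuke*.
Since the final sound of *pahordus* is /s/ (a sibilant), it takes -eg, giving *pahorduseg*.

averit, vinuke, pahorduseg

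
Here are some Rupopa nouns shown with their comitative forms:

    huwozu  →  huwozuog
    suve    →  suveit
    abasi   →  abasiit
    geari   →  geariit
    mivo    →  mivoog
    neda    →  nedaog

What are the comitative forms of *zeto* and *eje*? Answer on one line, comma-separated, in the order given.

Looking at the last vowel of each stem: -it when the last vowel of the stem is a front vowel (*suve*, *abasi*, *geari*); -og when the last vowel of the stem is a back vowel (*huwozu*, *mivo*, *neda*).
*zeto*: last vowel = /o/, a back vowel → -og → *zetoog*.
*eje*: last vowel = /e/, a front vowel → -it → *ejeit*.

zetoog, ejeit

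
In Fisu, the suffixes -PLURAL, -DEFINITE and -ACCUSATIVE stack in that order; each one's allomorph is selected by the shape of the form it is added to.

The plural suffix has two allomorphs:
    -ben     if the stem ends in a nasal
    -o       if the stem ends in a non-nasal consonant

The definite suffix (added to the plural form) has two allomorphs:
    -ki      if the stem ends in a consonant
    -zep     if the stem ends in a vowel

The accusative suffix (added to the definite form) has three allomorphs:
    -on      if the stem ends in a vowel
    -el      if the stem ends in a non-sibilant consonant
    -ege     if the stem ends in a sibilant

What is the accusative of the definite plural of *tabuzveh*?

Since the final consonant of *tabuzveh* is /h/ (non-nasal), it takes -o, giving *tabuzveho*.
The final sound of the plural form *tabuzveho* is /o/, which is a vowel, so the definite suffix is -zep, giving *tabuzvehozep*.
The final sound of the definite form *tabuzvehozep* is /p/, which is a non-sibilant consonant, so the accusative suffix is -el, giving *tabuzvehozepel*.

tabuzvehozepel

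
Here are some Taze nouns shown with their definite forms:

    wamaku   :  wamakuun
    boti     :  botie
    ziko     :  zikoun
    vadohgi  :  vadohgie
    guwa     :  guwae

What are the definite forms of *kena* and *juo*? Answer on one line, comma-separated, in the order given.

Looking at the last vowel of each stem: -un when the last vowel of the stem is a rounded vowel (*wamaku*, *ziko*); -e when the last vowel of the stem is an unrounded vowel (*boti*, *vadohgi*, *guwa*).
*kena*: last vowel = /a/, an unrounded vowel → -e → *kenae*.
*juo*: last vowel = /o/, a rounded vowel → -un → *juoun*.

kenae, juoun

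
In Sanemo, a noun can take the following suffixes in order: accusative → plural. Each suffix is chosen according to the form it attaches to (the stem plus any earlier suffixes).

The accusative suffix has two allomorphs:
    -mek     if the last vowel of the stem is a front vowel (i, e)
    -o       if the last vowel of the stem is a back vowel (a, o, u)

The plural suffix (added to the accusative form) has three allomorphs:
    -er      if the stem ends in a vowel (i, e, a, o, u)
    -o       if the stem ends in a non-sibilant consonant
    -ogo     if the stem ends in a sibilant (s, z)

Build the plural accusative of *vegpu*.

*vegpu* — last vowel /u/ (a back vowel) → -o → *vegpuo*.
The accusative form *vegpuo* — final sound /o/ (a vowel) → -er → *vegpuoer*.

vegpuoer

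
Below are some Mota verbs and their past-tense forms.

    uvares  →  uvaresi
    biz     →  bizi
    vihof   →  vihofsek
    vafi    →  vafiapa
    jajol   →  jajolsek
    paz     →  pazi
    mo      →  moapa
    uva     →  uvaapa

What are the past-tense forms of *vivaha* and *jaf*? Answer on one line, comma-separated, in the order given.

vivahaapa, jafsek

Looking at the final sound of each stem: -i when the stem ends in a sibilant (*uvares*, *biz*, *paz*); -sek when the stem ends in a non-sibilant consonant (*vihof*, *jajol*); -apa when the stem ends in a vowel (*vafi*, *mo*, *uva*).
The final sound of *vivaha* is /a/, which is a vowel, so the suffix is -apa, giving *vivahaapa*.
Since the final sound of *jaf* is /f/ (a non-sibilant consonant), it takes -sek, giving *jafsek*.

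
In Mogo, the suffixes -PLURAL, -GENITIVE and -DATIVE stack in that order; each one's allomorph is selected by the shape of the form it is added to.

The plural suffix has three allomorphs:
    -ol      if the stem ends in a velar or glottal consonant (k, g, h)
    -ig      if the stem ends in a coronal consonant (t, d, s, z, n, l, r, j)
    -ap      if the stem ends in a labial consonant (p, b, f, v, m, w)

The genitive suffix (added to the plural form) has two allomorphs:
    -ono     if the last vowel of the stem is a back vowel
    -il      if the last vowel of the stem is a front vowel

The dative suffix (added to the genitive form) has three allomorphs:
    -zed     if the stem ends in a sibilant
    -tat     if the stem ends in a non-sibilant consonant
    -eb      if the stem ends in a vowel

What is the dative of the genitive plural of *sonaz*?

sonazigiltat

The final consonant of *sonaz* is /z/, which is coronal, so the plural suffix is -ig, giving *sonazig*.
The last vowel of the plural form *sonazig* is /i/, which is a front vowel, so the genitive suffix is -il, giving *sonazigil*.
The final sound of the genitive form *sonazigil* is /l/, which is a non-sibilant consonant, so the dative suffix is -tat, giving *sonazigiltat*.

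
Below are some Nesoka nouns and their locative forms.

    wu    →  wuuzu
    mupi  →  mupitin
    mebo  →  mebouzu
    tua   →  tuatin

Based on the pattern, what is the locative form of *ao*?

Looking at the last vowel of each stem: -uzu when the last vowel of the stem is a rounded vowel (*wu*, *mebo*); -tin when the last vowel of the stem is an unrounded vowel (*mupi*, *tua*).
Since the last vowel of *ao* is /o/ (a rounded vowel), it takes -uzu, giving *aouzu*.

aouzu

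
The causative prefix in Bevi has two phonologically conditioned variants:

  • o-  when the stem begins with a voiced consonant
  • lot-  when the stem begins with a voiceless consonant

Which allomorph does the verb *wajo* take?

o-

*wajo* — first consonant /w/ (voiced) → o-.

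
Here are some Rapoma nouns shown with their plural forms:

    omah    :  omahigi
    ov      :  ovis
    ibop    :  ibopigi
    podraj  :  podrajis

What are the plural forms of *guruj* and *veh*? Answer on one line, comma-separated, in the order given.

The suffix is conditioned by the final consonant: -igi when the stem ends in a voiceless consonant (*omah*, *ibop*); -is when the stem ends in a voiced consonant (*ov*, *podraj*).
The final consonant of *guruj* is /j/, which is voiced, so the suffix is -is, giving *gurujis*.
Since the final consonant of *veh* is /h/ (voiceless), it takes -igi, giving *vehigi*.

gurujis, vehigi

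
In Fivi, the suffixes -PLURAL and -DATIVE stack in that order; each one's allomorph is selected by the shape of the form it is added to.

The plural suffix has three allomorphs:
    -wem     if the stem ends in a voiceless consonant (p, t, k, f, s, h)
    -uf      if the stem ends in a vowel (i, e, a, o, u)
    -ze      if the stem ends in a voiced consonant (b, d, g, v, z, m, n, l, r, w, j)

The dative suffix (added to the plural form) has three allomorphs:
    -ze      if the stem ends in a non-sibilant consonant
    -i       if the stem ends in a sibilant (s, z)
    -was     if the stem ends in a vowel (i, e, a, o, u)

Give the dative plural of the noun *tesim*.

tesimzewas

*tesim* — final sound /m/ (a voiced consonant) → -ze → *tesimze*.
The plural form *tesimze* — final sound /e/ (a vowel) → -was → *tesimzewas*.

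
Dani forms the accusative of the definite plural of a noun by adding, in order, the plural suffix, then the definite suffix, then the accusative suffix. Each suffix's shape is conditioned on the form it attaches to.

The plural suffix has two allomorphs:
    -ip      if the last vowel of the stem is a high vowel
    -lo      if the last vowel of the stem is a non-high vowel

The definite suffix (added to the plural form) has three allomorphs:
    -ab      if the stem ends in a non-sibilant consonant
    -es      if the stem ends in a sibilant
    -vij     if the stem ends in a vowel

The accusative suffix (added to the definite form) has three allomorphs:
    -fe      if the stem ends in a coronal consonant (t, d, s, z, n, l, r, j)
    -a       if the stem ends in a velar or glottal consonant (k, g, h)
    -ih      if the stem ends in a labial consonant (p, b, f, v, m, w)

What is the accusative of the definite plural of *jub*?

*jub*: last vowel = /u/, a high vowel → -ip → *jubip*.
The plural form *jubip* — final sound /p/ (a non-sibilant consonant) → -ab → *jubipab*.
The final consonant of the definite form *jubipab* is /b/, which is labial, so the accusative suffix is -ih, giving *jubipabih*.

jubipabih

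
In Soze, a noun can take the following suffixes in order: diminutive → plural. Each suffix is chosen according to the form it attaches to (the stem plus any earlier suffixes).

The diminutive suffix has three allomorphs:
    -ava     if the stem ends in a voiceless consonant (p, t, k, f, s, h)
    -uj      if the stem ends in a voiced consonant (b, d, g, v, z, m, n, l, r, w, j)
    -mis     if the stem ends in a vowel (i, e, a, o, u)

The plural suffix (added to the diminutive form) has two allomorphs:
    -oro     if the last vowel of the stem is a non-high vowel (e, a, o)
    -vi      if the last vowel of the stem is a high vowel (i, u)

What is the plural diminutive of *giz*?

*giz*: final sound = /z/, a voiced consonant → -uj → *gizuj*.
Since the last vowel of the diminutive form *gizuj* is /u/ (a high vowel), it takes -vi, giving *gizujvi*.

gizujvi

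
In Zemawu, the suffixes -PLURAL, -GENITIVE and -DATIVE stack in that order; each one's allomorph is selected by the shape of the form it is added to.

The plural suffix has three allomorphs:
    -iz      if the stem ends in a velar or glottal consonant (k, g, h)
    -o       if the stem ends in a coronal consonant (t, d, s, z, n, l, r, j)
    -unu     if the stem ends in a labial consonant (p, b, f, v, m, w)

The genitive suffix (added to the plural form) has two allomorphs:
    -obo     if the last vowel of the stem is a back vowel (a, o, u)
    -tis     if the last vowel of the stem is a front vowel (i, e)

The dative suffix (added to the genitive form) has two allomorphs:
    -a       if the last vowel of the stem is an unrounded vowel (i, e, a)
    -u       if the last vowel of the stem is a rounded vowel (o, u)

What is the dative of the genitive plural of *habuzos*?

habuzosoobou

The final consonant of *habuzos* is /s/, which is coronal, so the plural suffix is -o, giving *habuzoso*.
Since the last vowel of the plural form *habuzoso* is /o/ (a back vowel), it takes -obo, giving *habuzosoobo*.
Since the last vowel of the genitive form *habuzosoobo* is /o/ (a rounded vowel), it takes -u, giving *habuzosoobou*.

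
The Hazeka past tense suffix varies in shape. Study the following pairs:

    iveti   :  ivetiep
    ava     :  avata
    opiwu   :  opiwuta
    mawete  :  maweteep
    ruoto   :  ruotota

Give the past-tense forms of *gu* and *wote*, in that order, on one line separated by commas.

guta, woteep

The alternation tracks the last vowel of the stem — -ep when the last vowel of the stem is a front vowel (*iveti*, *mawete*); -ta when the last vowel of the stem is a back vowel (*ava*, *opiwu*, *ruoto*).
The last vowel of *gu* is /u/, which is a back vowel, so the suffix is -ta, giving *guta*.
The last vowel of *wote* is /e/, which is a front vowel, so the suffix is -ep, giving *woteep*.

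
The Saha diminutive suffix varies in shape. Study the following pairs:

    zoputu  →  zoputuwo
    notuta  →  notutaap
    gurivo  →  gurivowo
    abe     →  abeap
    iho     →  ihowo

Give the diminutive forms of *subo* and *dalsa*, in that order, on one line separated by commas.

The alternation tracks the last vowel of the stem — -wo when the last vowel of the stem is a rounded vowel (*zoputu*, *gurivo*, *iho*); -ap when the last vowel of the stem is an unrounded vowel (*notuta*, *abe*).
Since the last vowel of *subo* is /o/ (a rounded vowel), it takes -wo, giving *subowo*.
*dalsa*: last vowel = /a/, an unrounded vowel → -ap → *dalsaap*.

subowo, dalsaap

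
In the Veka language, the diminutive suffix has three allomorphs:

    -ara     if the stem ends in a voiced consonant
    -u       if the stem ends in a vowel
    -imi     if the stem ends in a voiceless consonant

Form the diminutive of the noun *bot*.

*bot* — final sound /t/ (a voiceless consonant) → -imi → *botimi*.

botimi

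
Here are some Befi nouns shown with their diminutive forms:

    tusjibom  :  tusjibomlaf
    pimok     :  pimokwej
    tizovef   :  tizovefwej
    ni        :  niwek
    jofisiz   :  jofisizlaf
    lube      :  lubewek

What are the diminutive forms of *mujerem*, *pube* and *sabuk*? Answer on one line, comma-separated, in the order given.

The suffix is conditioned by the final sound: -wej when the stem ends in a voiceless consonant (*pimok*, *tizovef*); -laf when the stem ends in a voiced consonant (*tusjibom*, *jofisiz*); -wek when the stem ends in a vowel (*ni*, *lube*).
*mujerem*: final sound = /m/, a voiced consonant → -laf → *mujeremlaf*.
Since the final sound of *pube* is /e/ (a vowel), it takes -wek, giving *pubewek*.
Since the final sound of *sabuk* is /k/ (a voiceless consonant), it takes -wej, giving *sabukwej*.

mujeremlaf, pubewek, sabukwej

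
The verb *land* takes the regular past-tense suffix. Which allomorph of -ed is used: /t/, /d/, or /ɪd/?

/ɪd/

The stem *land* ends in /t/ or /d/.
The -ed suffix is realized as /ɪd/ after /t, d/; as /t/ after other voiceless consonants; and as /d/ after other voiced sounds.
So -ed on *land* is pronounced /ɪd/.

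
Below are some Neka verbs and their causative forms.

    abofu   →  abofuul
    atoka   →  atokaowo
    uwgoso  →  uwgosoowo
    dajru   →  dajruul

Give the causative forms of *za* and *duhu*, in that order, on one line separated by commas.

The alternation tracks the last vowel of the stem — -ul when the last vowel of the stem is a high vowel (*abofu*, *dajru*); -owo when the last vowel of the stem is a non-high vowel (*atoka*, *uwgoso*).
The last vowel of *za* is /a/, which is a non-high vowel, so the suffix is -owo, giving *zaowo*.
Since the last vowel of *duhu* is /u/ (a high vowel), it takes -ul, giving *duhuul*.

zaowo, duhuul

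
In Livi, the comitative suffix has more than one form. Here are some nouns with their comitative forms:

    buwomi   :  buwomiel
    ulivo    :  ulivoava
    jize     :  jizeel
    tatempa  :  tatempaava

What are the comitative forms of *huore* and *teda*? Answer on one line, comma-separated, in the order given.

huoreel, tedaava

The alternation tracks the last vowel of the stem — -el when the last vowel of the stem is a front vowel (*buwomi*, *jize*); -ava when the last vowel of the stem is a back vowel (*ulivo*, *tatempa*).
Since the last vowel of *huore* is /e/ (a front vowel), it takes -el, giving *huoreel*.
*teda* — last vowel /a/ (a back vowel) → -ava → *tedaava*.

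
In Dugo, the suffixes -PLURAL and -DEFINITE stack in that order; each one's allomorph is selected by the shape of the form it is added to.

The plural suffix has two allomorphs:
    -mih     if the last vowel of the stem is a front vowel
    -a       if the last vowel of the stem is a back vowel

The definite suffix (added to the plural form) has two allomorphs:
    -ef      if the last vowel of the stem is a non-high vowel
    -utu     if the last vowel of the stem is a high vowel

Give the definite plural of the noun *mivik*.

mivikmihutu

*mivik* — last vowel /i/ (a front vowel) → -mih → *mivikmih*.
The plural form *mivikmih*: last vowel = /i/, a high vowel → -utu → *mivikmihutu*.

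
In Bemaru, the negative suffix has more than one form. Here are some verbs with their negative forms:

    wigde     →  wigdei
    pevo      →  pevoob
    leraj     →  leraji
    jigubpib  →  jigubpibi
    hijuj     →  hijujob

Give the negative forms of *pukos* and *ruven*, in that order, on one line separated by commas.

pukosob, ruveni

Looking at the last vowel of each stem: -ob when the last vowel of the stem is a rounded vowel (*pevo*, *hijuj*); -i when the last vowel of the stem is an unrounded vowel (*wigde*, *leraj*, *jigubpib*).
Since the last vowel of *pukos* is /o/ (a rounded vowel), it takes -ob, giving *pukosob*.
*ruven* — last vowel /e/ (an unrounded vowel) → -i → *ruveni*.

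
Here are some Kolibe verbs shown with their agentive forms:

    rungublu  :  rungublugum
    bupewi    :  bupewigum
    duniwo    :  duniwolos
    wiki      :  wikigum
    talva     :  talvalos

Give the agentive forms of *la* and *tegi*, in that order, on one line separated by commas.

lalos, tegigum

Looking at the last vowel of each stem: -gum when the last vowel of the stem is a high vowel (*rungublu*, *bupewi*, *wiki*); -los when the last vowel of the stem is a non-high vowel (*duniwo*, *talva*).
*la* — last vowel /a/ (a non-high vowel) → -los → *lalos*.
*tegi* — last vowel /i/ (a high vowel) → -gum → *tegigum*.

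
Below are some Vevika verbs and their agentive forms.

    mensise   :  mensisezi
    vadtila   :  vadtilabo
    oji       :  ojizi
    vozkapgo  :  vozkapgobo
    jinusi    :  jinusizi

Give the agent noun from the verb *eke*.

Looking at the last vowel of each stem: -zi when the last vowel of the stem is a front vowel (*mensise*, *oji*, *jinusi*); -bo when the last vowel of the stem is a back vowel (*vadtila*, *vozkapgo*).
Since the last vowel of *eke* is /e/ (a front vowel), it takes -zi, giving *ekezi*.

ekezi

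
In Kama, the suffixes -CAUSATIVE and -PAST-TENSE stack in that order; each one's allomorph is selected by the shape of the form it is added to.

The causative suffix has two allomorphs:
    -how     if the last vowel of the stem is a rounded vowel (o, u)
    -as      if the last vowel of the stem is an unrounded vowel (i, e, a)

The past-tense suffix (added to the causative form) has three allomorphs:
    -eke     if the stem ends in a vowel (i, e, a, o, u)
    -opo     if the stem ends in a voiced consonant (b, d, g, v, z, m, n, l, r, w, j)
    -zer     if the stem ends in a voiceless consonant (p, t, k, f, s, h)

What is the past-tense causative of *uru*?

*uru* — last vowel /u/ (a rounded vowel) → -how → *uruhow*.
The causative form *uruhow*: final sound = /w/, a voiced consonant → -opo → *uruhowopo*.

uruhowopo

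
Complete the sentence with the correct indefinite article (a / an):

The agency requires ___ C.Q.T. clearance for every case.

a

The indefinite article is chosen by the initial *sound* of the following word, not its spelling.
The initialism *C.Q.T.* is read letter by letter; the first letter, C, is pronounced /siː/, which begins with a consonant sound.
So the article is *a*: The agency requires a C.Q.T. clearance for every case.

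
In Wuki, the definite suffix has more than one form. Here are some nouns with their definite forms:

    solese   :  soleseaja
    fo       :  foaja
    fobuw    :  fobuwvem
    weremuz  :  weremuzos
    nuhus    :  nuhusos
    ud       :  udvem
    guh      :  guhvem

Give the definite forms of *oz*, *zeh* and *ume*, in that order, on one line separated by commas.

ozos, zehvem, umeaja

The alternation tracks the final sound of the stem — -os when the stem ends in a sibilant (*weremuz*, *nuhus*); -vem when the stem ends in a non-sibilant consonant (*fobuw*, *ud*, *guh*); -aja when the stem ends in a vowel (*solese*, *fo*).
*oz*: final sound = /z/, a sibilant → -os → *ozos*.
*zeh* — final sound /h/ (a non-sibilant consonant) → -vem → *zehvem*.
Since the final sound of *ume* is /e/ (a vowel), it takes -aja, giving *umeaja*.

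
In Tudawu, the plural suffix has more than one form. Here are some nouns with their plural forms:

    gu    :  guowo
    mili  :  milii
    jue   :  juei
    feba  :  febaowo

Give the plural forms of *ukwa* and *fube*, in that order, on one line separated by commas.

The pattern is front/back vowel harmony: -i when the last vowel of the stem is a front vowel (*mili*, *jue*); -owo when the last vowel of the stem is a back vowel (*gu*, *feba*).
Since the last vowel of *ukwa* is /a/ (a back vowel), it takes -owo, giving *ukwaowo*.
*fube* — last vowel /e/ (a front vowel) → -i → *fubei*.

ukwaowo, fubei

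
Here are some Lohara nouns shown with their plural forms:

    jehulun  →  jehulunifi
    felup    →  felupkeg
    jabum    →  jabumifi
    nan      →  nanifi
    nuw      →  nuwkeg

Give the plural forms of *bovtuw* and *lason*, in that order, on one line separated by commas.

The pattern is nasality of the final consonant: -ifi when the stem ends in a nasal (*jehulun*, *jabum*, *nan*); -keg when the stem ends in a non-nasal consonant (*felup*, *nuw*).
*bovtuw*: final consonant = /w/, non-nasal → -keg → *bovtuwkeg*.
Since the final consonant of *lason* is /n/ (a nasal), it takes -ifi, giving *lasonifi*.

bovtuwkeg, lasonifi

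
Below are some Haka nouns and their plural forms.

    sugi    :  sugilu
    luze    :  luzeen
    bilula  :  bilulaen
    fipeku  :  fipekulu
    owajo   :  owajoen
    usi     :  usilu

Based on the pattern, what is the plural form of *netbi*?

netbilu

The alternation tracks the last vowel of the stem — -lu when the last vowel of the stem is a high vowel (*sugi*, *fipeku*, *usi*); -en when the last vowel of the stem is a non-high vowel (*luze*, *bilula*, *owajo*).
*netbi* — last vowel /i/ (a high vowel) → -lu → *netbilu*.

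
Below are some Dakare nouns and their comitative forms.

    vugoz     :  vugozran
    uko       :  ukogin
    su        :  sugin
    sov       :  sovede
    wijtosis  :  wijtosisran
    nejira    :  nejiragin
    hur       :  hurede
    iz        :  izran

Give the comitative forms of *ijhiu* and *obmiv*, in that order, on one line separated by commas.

Looking at the final sound of each stem: -ran when the stem ends in a sibilant (*vugoz*, *wijtosis*, *iz*); -ede when the stem ends in a non-sibilant consonant (*sov*, *hur*); -gin when the stem ends in a vowel (*uko*, *su*, *nejira*).
*ijhiu* — final sound /u/ (a vowel) → -gin → *ijhiugin*.
The final sound of *obmiv* is /v/, which is a non-sibilant consonant, so the suffix is -ede, giving *obmivede*.

ijhiugin, obmivede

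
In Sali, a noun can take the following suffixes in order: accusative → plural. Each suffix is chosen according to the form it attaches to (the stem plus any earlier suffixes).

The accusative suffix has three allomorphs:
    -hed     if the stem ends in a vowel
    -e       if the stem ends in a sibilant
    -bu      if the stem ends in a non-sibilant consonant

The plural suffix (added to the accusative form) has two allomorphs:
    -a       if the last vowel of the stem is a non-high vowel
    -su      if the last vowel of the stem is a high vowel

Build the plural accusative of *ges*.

Since the final sound of *ges* is /s/ (a sibilant), it takes -e, giving *gese*.
The last vowel of the accusative form *gese* is /e/, which is a non-high vowel, so the plural suffix is -a, giving *gesea*.

gesea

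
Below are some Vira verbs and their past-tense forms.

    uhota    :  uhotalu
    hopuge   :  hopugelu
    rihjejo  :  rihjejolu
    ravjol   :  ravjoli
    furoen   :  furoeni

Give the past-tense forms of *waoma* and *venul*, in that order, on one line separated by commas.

waomalu, venuli

The suffix is conditioned by the final sound: -i when the stem ends in a consonant (*ravjol*, *furoen*); -lu when the stem ends in a vowel (*uhota*, *hopuge*, *rihjejo*).
Since the final sound of *waoma* is /a/ (a vowel), it takes -lu, giving *waomalu*.
*venul* — final sound /l/ (a consonant) → -i → *venuli*.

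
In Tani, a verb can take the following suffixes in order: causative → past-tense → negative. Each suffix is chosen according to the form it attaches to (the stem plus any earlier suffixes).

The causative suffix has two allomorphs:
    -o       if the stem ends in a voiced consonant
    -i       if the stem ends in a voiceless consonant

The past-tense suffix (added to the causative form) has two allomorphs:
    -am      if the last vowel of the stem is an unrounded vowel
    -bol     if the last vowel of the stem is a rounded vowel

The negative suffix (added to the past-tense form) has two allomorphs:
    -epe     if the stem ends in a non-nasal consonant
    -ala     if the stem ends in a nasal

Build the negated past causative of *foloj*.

The final consonant of *foloj* is /j/, which is voiced, so the causative suffix is -o, giving *folojo*.
The causative form *folojo*: last vowel = /o/, a rounded vowel → -bol → *folojobol*.
The final consonant of the past-tense form *folojobol* is /l/, which is non-nasal, so the negative suffix is -epe, giving *folojobolepe*.

folojobolepe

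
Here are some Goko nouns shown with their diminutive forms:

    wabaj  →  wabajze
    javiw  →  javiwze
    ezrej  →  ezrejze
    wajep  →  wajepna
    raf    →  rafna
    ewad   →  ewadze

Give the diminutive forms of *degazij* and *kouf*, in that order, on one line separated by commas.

degazijze, koufna

Looking at the final consonant of each stem: -na when the stem ends in a voiceless consonant (*wajep*, *raf*); -ze when the stem ends in a voiced consonant (*wabaj*, *javiw*, *ezrej*, *ewad*).
The final consonant of *degazij* is /j/, which is voiced, so the suffix is -ze, giving *degazijze*.
Since the final consonant of *kouf* is /f/ (voiceless), it takes -na, giving *koufna*.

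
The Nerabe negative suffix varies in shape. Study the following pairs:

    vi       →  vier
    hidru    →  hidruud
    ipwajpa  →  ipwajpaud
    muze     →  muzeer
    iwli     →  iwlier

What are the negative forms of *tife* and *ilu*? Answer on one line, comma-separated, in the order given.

The suffix is conditioned by the last vowel: -er when the last vowel of the stem is a front vowel (*vi*, *muze*, *iwli*); -ud when the last vowel of the stem is a back vowel (*hidru*, *ipwajpa*).
*tife*: last vowel = /e/, a front vowel → -er → *tifeer*.
*ilu*: last vowel = /u/, a back vowel → -ud → *iluud*.

tifeer, iluud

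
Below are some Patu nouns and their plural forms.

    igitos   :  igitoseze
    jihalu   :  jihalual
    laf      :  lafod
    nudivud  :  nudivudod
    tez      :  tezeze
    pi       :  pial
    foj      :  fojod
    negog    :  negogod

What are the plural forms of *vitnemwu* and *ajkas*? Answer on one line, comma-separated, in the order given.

vitnemwual, ajkaseze

The pattern is sibilance of the final sound: -eze when the stem ends in a sibilant (*igitos*, *tez*); -od when the stem ends in a non-sibilant consonant (*laf*, *nudivud*, *foj*, *negog*); -al when the stem ends in a vowel (*jihalu*, *pi*).
The final sound of *vitnemwu* is /u/, which is a vowel, so the suffix is -al, giving *vitnemwual*.
Since the final sound of *ajkas* is /s/ (a sibilant), it takes -eze, giving *ajkaseze*.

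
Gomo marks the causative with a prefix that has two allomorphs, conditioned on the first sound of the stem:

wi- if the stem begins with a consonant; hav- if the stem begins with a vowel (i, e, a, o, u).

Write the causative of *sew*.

Since the first sound of *sew* is /s/ (a consonant), it takes wi-, giving *wisew*.

wisew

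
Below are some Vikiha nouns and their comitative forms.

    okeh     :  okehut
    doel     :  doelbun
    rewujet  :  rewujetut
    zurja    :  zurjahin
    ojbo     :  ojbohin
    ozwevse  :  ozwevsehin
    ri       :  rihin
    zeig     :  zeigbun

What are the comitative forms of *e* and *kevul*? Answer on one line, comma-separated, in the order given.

The suffix is conditioned by the final sound: -ut when the stem ends in a voiceless consonant (*okeh*, *rewujet*); -bun when the stem ends in a voiced consonant (*doel*, *zeig*); -hin when the stem ends in a vowel (*zurja*, *ojbo*, *ozwevse*, *ri*).
*e* — final sound /e/ (a vowel) → -hin → *ehin*.
*kevul*: final sound = /l/, a voiced consonant → -bun → *kevulbun*.

ehin, kevulbun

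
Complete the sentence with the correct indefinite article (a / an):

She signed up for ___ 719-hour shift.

The indefinite article is chosen by the initial *sound* of the following word, not its spelling.
The number *719* is spoken "seven hundred …", beginning with /ˈsɛvən/ — a consonant sound.
So the article is *a*: She signed up for a 719-hour shift.

a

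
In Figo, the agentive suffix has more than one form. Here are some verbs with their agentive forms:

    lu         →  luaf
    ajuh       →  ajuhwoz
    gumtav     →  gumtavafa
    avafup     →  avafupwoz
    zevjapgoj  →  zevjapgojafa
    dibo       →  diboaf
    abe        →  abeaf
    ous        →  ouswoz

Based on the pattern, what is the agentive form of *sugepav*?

sugepavafa

The pattern is voicing of the final sound: -woz when the stem ends in a voiceless consonant (*ajuh*, *avafup*, *ous*); -afa when the stem ends in a voiced consonant (*gumtav*, *zevjapgoj*); -af when the stem ends in a vowel (*lu*, *dibo*, *abe*).
Since the final sound of *sugepav* is /v/ (a voiced consonant), it takes -afa, giving *sugepavafa*.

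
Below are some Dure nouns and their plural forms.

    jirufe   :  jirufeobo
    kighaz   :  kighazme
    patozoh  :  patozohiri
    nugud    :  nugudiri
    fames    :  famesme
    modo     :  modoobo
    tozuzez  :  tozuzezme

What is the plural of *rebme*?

rebmeobo

The pattern is sibilance of the final sound: -me when the stem ends in a sibilant (*kighaz*, *fames*, *tozuzez*); -iri when the stem ends in a non-sibilant consonant (*patozoh*, *nugud*); -obo when the stem ends in a vowel (*jirufe*, *modo*).
*rebme*: final sound = /e/, a vowel → -obo → *rebmeobo*.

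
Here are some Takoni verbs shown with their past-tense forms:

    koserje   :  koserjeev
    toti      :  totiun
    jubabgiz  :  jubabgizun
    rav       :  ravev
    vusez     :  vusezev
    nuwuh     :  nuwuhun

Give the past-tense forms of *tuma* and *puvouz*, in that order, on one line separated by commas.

Looking at the last vowel of each stem: -un when the last vowel of the stem is a high vowel (*toti*, *jubabgiz*, *nuwuh*); -ev when the last vowel of the stem is a non-high vowel (*koserje*, *rav*, *vusez*).
The last vowel of *tuma* is /a/, which is a non-high vowel, so the suffix is -ev, giving *tumaev*.
*puvouz* — last vowel /u/ (a high vowel) → -un → *puvouzun*.

tumaev, puvouzun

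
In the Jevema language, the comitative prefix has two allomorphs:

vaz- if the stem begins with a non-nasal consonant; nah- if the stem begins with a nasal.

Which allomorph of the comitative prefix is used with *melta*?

nah-

The first consonant of *melta* is /m/, which is a nasal, so the prefix is nah-.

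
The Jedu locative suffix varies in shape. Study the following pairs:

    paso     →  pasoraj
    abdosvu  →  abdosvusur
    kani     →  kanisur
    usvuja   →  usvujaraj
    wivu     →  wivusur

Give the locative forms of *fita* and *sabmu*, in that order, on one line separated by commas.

The pattern is height harmony: -sur when the last vowel of the stem is a high vowel (*abdosvu*, *kani*, *wivu*); -raj when the last vowel of the stem is a non-high vowel (*paso*, *usvuja*).
*fita*: last vowel = /a/, a non-high vowel → -raj → *fitaraj*.
*sabmu*: last vowel = /u/, a high vowel → -sur → *sabmusur*.

fitaraj, sabmusur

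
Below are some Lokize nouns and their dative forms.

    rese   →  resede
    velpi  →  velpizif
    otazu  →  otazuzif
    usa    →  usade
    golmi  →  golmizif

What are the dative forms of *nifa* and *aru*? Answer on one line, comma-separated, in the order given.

The alternation tracks the last vowel of the stem — -zif when the last vowel of the stem is a high vowel (*velpi*, *otazu*, *golmi*); -de when the last vowel of the stem is a non-high vowel (*rese*, *usa*).
*nifa*: last vowel = /a/, a non-high vowel → -de → *nifade*.
Since the last vowel of *aru* is /u/ (a high vowel), it takes -zif, giving *aruzif*.

nifade, aruzif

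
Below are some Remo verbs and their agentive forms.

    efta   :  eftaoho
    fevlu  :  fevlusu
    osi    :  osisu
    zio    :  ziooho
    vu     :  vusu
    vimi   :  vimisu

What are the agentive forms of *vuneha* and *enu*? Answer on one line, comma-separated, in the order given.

vunehaoho, enusu

Looking at the last vowel of each stem: -su when the last vowel of the stem is a high vowel (*fevlu*, *osi*, *vu*, *vimi*); -oho when the last vowel of the stem is a non-high vowel (*efta*, *zio*).
Since the last vowel of *vuneha* is /a/ (a non-high vowel), it takes -oho, giving *vunehaoho*.
Since the last vowel of *enu* is /u/ (a high vowel), it takes -su, giving *enusu*.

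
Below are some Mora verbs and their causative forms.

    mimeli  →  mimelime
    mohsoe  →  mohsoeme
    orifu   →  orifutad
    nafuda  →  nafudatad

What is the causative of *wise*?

wiseme

The pattern is front/back vowel harmony: -me when the last vowel of the stem is a front vowel (*mimeli*, *mohsoe*); -tad when the last vowel of the stem is a back vowel (*orifu*, *nafuda*).
The last vowel of *wise* is /e/, which is a front vowel, so the suffix is -me, giving *wiseme*.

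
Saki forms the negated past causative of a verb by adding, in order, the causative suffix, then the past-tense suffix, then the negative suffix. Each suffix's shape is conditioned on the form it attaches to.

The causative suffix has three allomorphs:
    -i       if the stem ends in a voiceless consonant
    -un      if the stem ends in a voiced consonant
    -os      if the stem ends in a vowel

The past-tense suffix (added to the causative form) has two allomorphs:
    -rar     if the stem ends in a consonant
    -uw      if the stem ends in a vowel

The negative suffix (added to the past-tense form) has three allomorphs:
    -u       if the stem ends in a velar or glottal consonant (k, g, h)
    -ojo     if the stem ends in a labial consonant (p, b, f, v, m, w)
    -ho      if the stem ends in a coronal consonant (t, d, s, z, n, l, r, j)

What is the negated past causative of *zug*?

zugunrarho

Since the final sound of *zug* is /g/ (a voiced consonant), it takes -un, giving *zugun*.
The final sound of the causative form *zugun* is /n/, which is a consonant, so the past-tense suffix is -rar, giving *zugunrar*.
The past-tense form *zugunrar*: final consonant = /r/, coronal → -ho → *zugunrarho*.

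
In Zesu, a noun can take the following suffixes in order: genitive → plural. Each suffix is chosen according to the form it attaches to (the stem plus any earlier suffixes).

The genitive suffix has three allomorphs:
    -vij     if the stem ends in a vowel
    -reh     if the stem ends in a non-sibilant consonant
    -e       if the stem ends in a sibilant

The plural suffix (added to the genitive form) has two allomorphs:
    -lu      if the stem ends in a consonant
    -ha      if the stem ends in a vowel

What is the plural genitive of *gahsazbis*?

gahsazbiseha

The final sound of *gahsazbis* is /s/, which is a sibilant, so the genitive suffix is -e, giving *gahsazbise*.
Since the final sound of the genitive form *gahsazbise* is /e/ (a vowel), it takes -ha, giving *gahsazbiseha*.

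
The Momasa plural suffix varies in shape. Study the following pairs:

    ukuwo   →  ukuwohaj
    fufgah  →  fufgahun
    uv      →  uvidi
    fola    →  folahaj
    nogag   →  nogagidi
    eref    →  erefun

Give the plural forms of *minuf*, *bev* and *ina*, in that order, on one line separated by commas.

minufun, bevidi, inahaj

The alternation tracks the final sound of the stem — -un when the stem ends in a voiceless consonant (*fufgah*, *eref*); -idi when the stem ends in a voiced consonant (*uv*, *nogag*); -haj when the stem ends in a vowel (*ukuwo*, *fola*).
*minuf*: final sound = /f/, a voiceless consonant → -un → *minufun*.
*bev*: final sound = /v/, a voiced consonant → -idi → *bevidi*.
Since the final sound of *ina* is /a/ (a vowel), it takes -haj, giving *inahaj*.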